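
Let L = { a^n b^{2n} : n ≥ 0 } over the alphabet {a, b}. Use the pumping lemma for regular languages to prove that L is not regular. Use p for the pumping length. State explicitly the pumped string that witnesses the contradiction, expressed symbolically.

a^{p+k} b^{2p}

Toward a contradiction, assume L is regular with pumping length p.
Take w = a^p b^{2p}. Then w ∈ L and |w| = 3p ≥ p.
The pumping lemma gives a decomposition w = xyz where |xy| ≤ p and |y| > 0.
Since the first p symbols of w are all a's and |xy| ≤ p, y lies entirely in the leading a-block: y = a^k for some k with 1 ≤ k ≤ p.
Pump with i = 2: xy^2z = a^{p+k} b^{2p}. For this to lie in L we would need 2p = 2(p+k), which forces k = 0. But k ≥ 1, so xy^2z ∉ L.
This is a contradiction; hence L is not regular.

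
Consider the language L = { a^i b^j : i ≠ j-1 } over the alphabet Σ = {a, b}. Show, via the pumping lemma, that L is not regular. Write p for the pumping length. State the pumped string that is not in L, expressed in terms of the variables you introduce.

a^{p+p!} b^{p+p!+1}

Toward a contradiction, assume L is regular with pumping length p.
Choose w = a^p b^{p+p!+1}. Since p ≠ (p+p!+1)-1 = p+p!, w ∈ L; and |w| ≥ p.
The pumping lemma gives a decomposition w = xyz where |xy| ≤ p and |y| > 0.
Because |xy| ≤ p and w begins with p copies of a, we have y = a^k with 1 ≤ k ≤ p.
Since 1 ≤ k ≤ p, k divides p!; set t = 1 + p!/k. Then xy^t z has p + (p!/k)·k = p + p! copies of a. Now the a-count is p+p! and (b-count)-1 = (p+p!+1)-1 = p+p!, so i ≠ j-1 fails. So xy^t z = a^{p+p!} b^{p+p!+1} ∉ L.
This is a contradiction; hence L is not regular.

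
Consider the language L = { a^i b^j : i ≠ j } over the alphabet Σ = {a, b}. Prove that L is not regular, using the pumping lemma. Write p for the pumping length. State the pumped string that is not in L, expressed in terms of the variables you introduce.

a^{p+p!} b^{p+p!}

Suppose for contradiction that L is regular, and let p be the pumping length.
Choose w = a^p b^{p+p!}. Since p ≠ p+p!, w ∈ L; and |w| ≥ p.
By the pumping lemma, w = xyz with |xy| ≤ p and |y| ≥ 1.
Since the first p symbols of w are all a's and |xy| ≤ p, y lies entirely in the leading a-block: y = a^k for some k with 1 ≤ k ≤ p.
Since 1 ≤ k ≤ p, k divides p!; set t = 1 + p!/k. Then xy^t z has p + (p!/k)·k = p + p! copies of a. Now the a-count equals the b-count, so i ≠ j fails. So xy^t z = a^{p+p!} b^{p+p!} ∉ L.
Contradiction. Therefore L is not regular.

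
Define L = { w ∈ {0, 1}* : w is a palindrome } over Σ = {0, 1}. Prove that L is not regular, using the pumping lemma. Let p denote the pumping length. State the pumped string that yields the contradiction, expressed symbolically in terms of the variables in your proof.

Toward a contradiction, assume L is regular with pumping length p.
Take w = 0^p 1 0^p, a palindrome of length 2p+1 ≥ p.
The pumping lemma gives a decomposition w = xyz where |xy| ≤ p and |y| > 0.
The first p characters of w are 0's, so xy (and hence y) consists only of 0's. Write y = 0^k, 1 ≤ k ≤ p.
Pump with i = 2: xy^2z = 0^{p+k} 1 0^p. Its reverse is 0^p 1 0^{p+k}, which differs from xy^2z since k ≥ 1. So xy^2z is not a palindrome and xy^2z ∉ L.
This contradicts the pumping lemma, so L is not regular.

0^{p+k} 1 0^p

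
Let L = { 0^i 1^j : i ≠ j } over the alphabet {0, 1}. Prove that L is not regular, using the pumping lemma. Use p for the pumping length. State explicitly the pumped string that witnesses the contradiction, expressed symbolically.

Assume L is regular. Let p be the pumping length given by the pumping lemma.
Choose w = 0^p 1^{p+p!}. Since p ≠ p+p!, w ∈ L; and |w| ≥ p.
The pumping lemma gives a decomposition w = xyz where |xy| ≤ p and y is nonempty.
Because |xy| ≤ p and w begins with p copies of 0, we have y = 0^k with 1 ≤ k ≤ p.
Since 1 ≤ k ≤ p, k divides p!; set t = 1 + p!/k. Then xy^t z has p + (p!/k)·k = p + p! copies of 0. Now the 0-count equals the 1-count, so i ≠ j fails. So xy^t z = 0^{p+p!} 1^{p+p!} ∉ L.
This contradicts the pumping lemma, so L is not regular.

0^{p+p!} 1^{p+p!}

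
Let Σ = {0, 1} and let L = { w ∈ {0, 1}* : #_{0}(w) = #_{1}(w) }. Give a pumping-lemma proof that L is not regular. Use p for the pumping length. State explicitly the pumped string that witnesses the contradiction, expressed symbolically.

0^{p+k} 1^p

Suppose for contradiction that L is regular, and let p be the pumping length.
Choose w = 0^p 1^p ∈ L with |w| = 2p ≥ p.
By the pumping lemma, w = xyz with |xy| ≤ p and y is nonempty.
The first p characters of w are 0's, so xy (and hence y) consists only of 0's. Write y = 0^k, 1 ≤ k ≤ p.
Pump with i = 2: xy^2z = 0^{p+k} 1^p has p+k occurrences of 0 but only p of 1. Since k ≥ 1 the counts differ, so xy^2z ∉ L.
This contradicts the pumping lemma, so L is not regular.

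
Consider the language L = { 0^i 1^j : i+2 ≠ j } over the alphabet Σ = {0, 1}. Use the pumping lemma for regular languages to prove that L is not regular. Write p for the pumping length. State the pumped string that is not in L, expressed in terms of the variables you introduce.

Toward a contradiction, assume L is regular with pumping length p.
Choose w = 0^p 1^{p+p!+2}. Since p ≠ (p+p!+2)-2 = p+p!, w ∈ L; and |w| ≥ p.
By the pumping lemma, w = xyz with |xy| ≤ p and |y| > 0.
Since the first p symbols of w are all 0's and |xy| ≤ p, y lies entirely in the leading 0-block: y = 0^k for some k with 1 ≤ k ≤ p.
Since 1 ≤ k ≤ p, k divides p!; set t = 1 + p!/k. Then xy^t z has p + (p!/k)·k = p + p! copies of 0. Now the 0-count is p+p! and (1-count)-2 = (p+p!+2)-2 = p+p!, so i+2 ≠ j fails. So xy^t z = 0^{p+p!} 1^{p+p!+2} ∉ L.
This contradicts the pumping lemma, so L is not regular.

0^{p+p!} 1^{p+p!+2}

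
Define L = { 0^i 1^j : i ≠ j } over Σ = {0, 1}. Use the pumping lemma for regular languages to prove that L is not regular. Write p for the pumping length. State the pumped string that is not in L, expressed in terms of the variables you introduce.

Toward a contradiction, assume L is regular with pumping length p.
Choose w = 0^p 1^{p+p!}. Since p ≠ p+p!, w ∈ L; and |w| ≥ p.
The pumping lemma gives a decomposition w = xyz where |xy| ≤ p and |y| ≥ 1.
Because |xy| ≤ p and w begins with p copies of 0, we have y = 0^k with 1 ≤ k ≤ p.
Since 1 ≤ k ≤ p, k divides p!; set t = 1 + p!/k. Then xy^t z has p + (p!/k)·k = p + p! copies of 0. Now the 0-count equals the 1-count, so i ≠ j fails. So xy^t z = 0^{p+p!} 1^{p+p!} ∉ L.
Contradiction. Therefore L is not regular.

0^{p+p!} 1^{p+p!}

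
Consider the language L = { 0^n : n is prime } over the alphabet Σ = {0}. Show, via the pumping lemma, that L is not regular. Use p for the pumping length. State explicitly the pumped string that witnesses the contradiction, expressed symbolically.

Assume L is regular; let p be its pumping constant.
Let q be a prime with q ≥ p+2 (infinitely many primes exist), and take w = 0^q ∈ L with |w| = q ≥ p.
Write w = xyz as guaranteed by the lemma, with |xy| ≤ p and y is nonempty.
Then y = 0^k for some k with 1 ≤ k ≤ p.
Since 1 ≤ k ≤ p, |xz| = q-k. Pump with i = q+1: |xy^{q+1}z| = (q-k)+(q+1)k = q+qk = q(1+k), which is composite (both factors ≥ 2). So xy^{q+1}z = 0^{q(1+k)} ∉ L.
This contradicts the pumping lemma, so L is not regular.

0^{q(1+k)}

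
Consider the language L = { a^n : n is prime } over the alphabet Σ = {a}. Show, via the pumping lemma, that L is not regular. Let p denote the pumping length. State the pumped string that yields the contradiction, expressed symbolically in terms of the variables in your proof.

Assume L is regular. Let p be the pumping length given by the pumping lemma.
Let q be a prime with q ≥ p+2 (infinitely many primes exist), and take w = a^q ∈ L with |w| = q ≥ p.
The pumping lemma gives a decomposition w = xyz where |xy| ≤ p and |y| ≥ 1.
Then y = a^k for some k with 1 ≤ k ≤ p.
Since 1 ≤ k ≤ p, |xz| = q-k. Pump with i = q+1: |xy^{q+1}z| = (q-k)+(q+1)k = q+qk = q(1+k), which is composite (both factors ≥ 2). So xy^{q+1}z = a^{q(1+k)} ∉ L.
This is a contradiction; hence L is not regular.

a^{q(1+k)}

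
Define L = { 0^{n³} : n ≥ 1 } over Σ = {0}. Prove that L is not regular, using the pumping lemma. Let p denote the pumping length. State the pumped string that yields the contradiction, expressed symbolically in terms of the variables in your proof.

0^{p³+k}

Assume L is regular; let p be its pumping constant.
Take w = 0^{p³} ∈ L with |w| = p³ ≥ p.
The pumping lemma gives a decomposition w = xyz where |xy| ≤ p and y is nonempty.
Then y = 0^k for some k with 1 ≤ k ≤ p.
Pump with i = 2: xy^2z = 0^{p³+k}. Since 1 ≤ k ≤ p, p³ < p³+k ≤ p³+p < p³+3p²+3p+1 = (p+1)³, so p³+k is not a perfect cube. So xy^2z ∉ L.
This is a contradiction; hence L is not regular.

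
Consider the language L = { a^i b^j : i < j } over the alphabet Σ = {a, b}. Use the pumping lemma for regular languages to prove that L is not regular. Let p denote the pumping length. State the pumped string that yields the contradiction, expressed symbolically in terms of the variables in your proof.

Suppose for contradiction that L is regular, and let p be the pumping length.
Choose w = a^p b^{p+1} ∈ L, with |w| = 2p+1 ≥ p.
By the pumping lemma, w = xyz with |xy| ≤ p and |y| > 0.
The first p characters of w are a's, so xy (and hence y) consists only of a's. Write y = a^k, 1 ≤ k ≤ p.
Consider xy^2z = a^{p+k} b^{p+1}. Since k ≥ 1, the a-count p+k is at least p+1, so i < j fails; thus xy^2z ∉ L.
Contradiction. Therefore L is not regular.

a^{p+k} b^{p+1}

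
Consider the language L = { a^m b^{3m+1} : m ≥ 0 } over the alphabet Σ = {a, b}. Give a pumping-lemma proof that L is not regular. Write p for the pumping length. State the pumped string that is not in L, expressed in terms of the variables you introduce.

a^{p+k} b^{3p+1}

Assume L is regular. Let p be the pumping length given by the pumping lemma.
Take w = a^p b^{3p+1}. Then w ∈ L and |w| = 4p+1 ≥ p.
By the pumping lemma, w = xyz with |xy| ≤ p and |y| > 0.
Because |xy| ≤ p and w begins with p copies of a, we have y = a^k with 1 ≤ k ≤ p.
Pump with i = 2: xy^2z = a^{p+k} b^{3p+1}. For this to lie in L we would need 3p+1 = 3(p+k)+1, which forces k = 0. But k ≥ 1, so xy^2z ∉ L.
This contradicts the pumping lemma, so L is not regular.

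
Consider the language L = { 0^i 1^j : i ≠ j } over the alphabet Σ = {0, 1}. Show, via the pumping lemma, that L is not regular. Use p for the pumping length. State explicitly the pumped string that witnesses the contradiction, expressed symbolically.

Assume L is regular; let p be its pumping constant.
Choose w = 0^p 1^{p+p!}. Since p ≠ p+p!, w ∈ L; and |w| ≥ p.
Write w = xyz as guaranteed by the lemma, with |xy| ≤ p and |y| > 0.
Because |xy| ≤ p and w begins with p copies of 0, we have y = 0^k with 1 ≤ k ≤ p.
Since 1 ≤ k ≤ p, k divides p!; set t = 1 + p!/k. Then xy^t z has p + (p!/k)·k = p + p! copies of 0. Now the 0-count equals the 1-count, so i ≠ j fails. So xy^t z = 0^{p+p!} 1^{p+p!} ∉ L.
This contradicts the pumping lemma, so L is not regular.

0^{p+p!} 1^{p+p!}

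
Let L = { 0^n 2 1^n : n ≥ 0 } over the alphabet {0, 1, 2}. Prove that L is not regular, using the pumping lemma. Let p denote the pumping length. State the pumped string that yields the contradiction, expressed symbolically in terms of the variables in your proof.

0^{p+k} 2 1^p

Assume L is regular. Let p be the pumping length given by the pumping lemma.
Take w = 0^p 2 1^p ∈ L with |w| = 2p+1 ≥ p.
By the pumping lemma, w = xyz with |xy| ≤ p and y is nonempty.
Since the first p symbols of w are all 0's and |xy| ≤ p, y lies entirely in the leading 0-block: y = 0^k for some k with 1 ≤ k ≤ p.
Pump with i = 2: xy^2z = 0^{p+k} 2 1^p, which would require p+k = p. But k ≥ 1, so xy^2z ∉ L.
Contradiction. Therefore L is not regular.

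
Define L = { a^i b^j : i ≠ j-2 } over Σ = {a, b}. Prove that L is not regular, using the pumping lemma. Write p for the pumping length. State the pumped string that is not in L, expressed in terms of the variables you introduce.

a^{p+p!} b^{p+p!+2}

Assume L is regular. Let p be the pumping length given by the pumping lemma.
Choose w = a^p b^{p+p!+2}. Since p ≠ (p+p!+2)-2 = p+p!, w ∈ L; and |w| ≥ p.
Write w = xyz as guaranteed by the lemma, with |xy| ≤ p and y is nonempty.
The first p characters of w are a's, so xy (and hence y) consists only of a's. Write y = a^k, 1 ≤ k ≤ p.
Since 1 ≤ k ≤ p, k divides p!; set t = 1 + p!/k. Then xy^t z has p + (p!/k)·k = p + p! copies of a. Now the a-count is p+p! and (b-count)-2 = (p+p!+2)-2 = p+p!, so i ≠ j-2 fails. So xy^t z = a^{p+p!} b^{p+p!+2} ∉ L.
Contradiction. Therefore L is not regular.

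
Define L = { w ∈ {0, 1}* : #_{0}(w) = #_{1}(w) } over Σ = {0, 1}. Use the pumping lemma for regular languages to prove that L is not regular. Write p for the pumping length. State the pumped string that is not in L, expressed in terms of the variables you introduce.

Assume L is regular. Let p be the pumping length given by the pumping lemma.
Choose w = 0^p 1^p ∈ L with |w| = 2p ≥ p.
By the pumping lemma, w = xyz with |xy| ≤ p and y is nonempty.
Because |xy| ≤ p and w begins with p copies of 0, we have y = 0^k with 1 ≤ k ≤ p.
Pump with i = 2: xy^2z = 0^{p+k} 1^p has p+k occurrences of 0 but only p of 1. Since k ≥ 1 the counts differ, so xy^2z ∉ L.
This contradicts the pumping lemma, so L is not regular.

0^{p+k} 1^p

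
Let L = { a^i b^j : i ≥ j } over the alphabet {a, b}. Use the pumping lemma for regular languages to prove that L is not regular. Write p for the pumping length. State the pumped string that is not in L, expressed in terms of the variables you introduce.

a^{p-k} b^p

Assume L is regular; let p be its pumping constant.
Choose w = a^p b^p ∈ L, with |w| = 2p ≥ p.
The pumping lemma gives a decomposition w = xyz where |xy| ≤ p and |y| ≥ 1.
The first p characters of w are a's, so xy (and hence y) consists only of a's. Write y = a^k, 1 ≤ k ≤ p.
Consider xy^0z = xz = a^{p-k} b^p. Since k ≥ 1, the a-count p-k is less than p, so i ≥ j fails; thus xz ∉ L.
Contradiction. Therefore L is not regular.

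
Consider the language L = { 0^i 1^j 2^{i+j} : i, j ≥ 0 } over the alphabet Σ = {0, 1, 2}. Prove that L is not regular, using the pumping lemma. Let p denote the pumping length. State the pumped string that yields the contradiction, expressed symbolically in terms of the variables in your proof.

Toward a contradiction, assume L is regular with pumping length p.
Take w = 0^p 1^p 2^{2p} ∈ L (with i=j=p, i+j=2p), |w| = 4p ≥ p.
By the pumping lemma, w = xyz with |xy| ≤ p and y is nonempty.
Since the first p symbols of w are all 0's and |xy| ≤ p, y lies entirely in the leading 0-block: y = 0^k for some k with 1 ≤ k ≤ p.
Consider xy^2z = 0^{p+k} 1^p 2^{2p}. Now the 0- and 1-counts sum to 2p+k, but the 2-count is 2p ≠ 2p+k. So xy^2z ∉ L.
This is a contradiction; hence L is not regular.

0^{p+k} 1^p 2^{2p}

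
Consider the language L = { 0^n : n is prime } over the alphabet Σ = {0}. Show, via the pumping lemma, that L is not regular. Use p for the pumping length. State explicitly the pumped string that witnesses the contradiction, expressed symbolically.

0^{q(1+k)}

Assume L is regular; let p be its pumping constant.
Let q be a prime with q ≥ p+2 (infinitely many primes exist), and take w = 0^q ∈ L with |w| = q ≥ p.
Write w = xyz as guaranteed by the lemma, with |xy| ≤ p and |y| ≥ 1.
Then y = 0^k for some k with 1 ≤ k ≤ p.
Since 1 ≤ k ≤ p, |xz| = q-k. Pump with i = q+1: |xy^{q+1}z| = (q-k)+(q+1)k = q+qk = q(1+k), which is composite (both factors ≥ 2). So xy^{q+1}z = 0^{q(1+k)} ∉ L.
This contradicts the pumping lemma, so L is not regular.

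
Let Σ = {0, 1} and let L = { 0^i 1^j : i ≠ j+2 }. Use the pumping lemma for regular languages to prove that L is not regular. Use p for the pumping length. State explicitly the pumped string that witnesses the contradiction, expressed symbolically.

0^{p+p!} 1^{p+p!-2}

Assume L is regular. Let p be the pumping length given by the pumping lemma.
Choose w = 0^p 1^{p+p!-2}. Since p ≠ (p+p!-2)+2 = p+p!, w ∈ L; and |w| ≥ p.
Write w = xyz as guaranteed by the lemma, with |xy| ≤ p and |y| ≥ 1.
Since the first p symbols of w are all 0's and |xy| ≤ p, y lies entirely in the leading 0-block: y = 0^k for some k with 1 ≤ k ≤ p.
Since 1 ≤ k ≤ p, k divides p!; set t = 1 + p!/k. Then xy^t z has p + (p!/k)·k = p + p! copies of 0. Now the 0-count is p+p! and (1-count)+2 = (p+p!-2)+2 = p+p!, so i ≠ j+2 fails. So xy^t z = 0^{p+p!} 1^{p+p!-2} ∉ L.
This is a contradiction; hence L is not regular.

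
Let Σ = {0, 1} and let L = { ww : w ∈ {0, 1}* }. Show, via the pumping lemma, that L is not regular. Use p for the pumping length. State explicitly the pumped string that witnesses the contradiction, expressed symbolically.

0^{p+k} 1^p 0^p 1^p

Suppose for contradiction that L is regular, and let p be the pumping length.
Take w = 0^p 1^p 0^p 1^p = uu where u = 0^p1^p; then w ∈ L and |w| = 4p ≥ p.
Write w = xyz as guaranteed by the lemma, with |xy| ≤ p and |y| ≥ 1.
Since the first p symbols of w are all 0's and |xy| ≤ p, y lies entirely in the leading 0-block: y = 0^k for some k with 1 ≤ k ≤ p.
Pump with i = 2: xy^2z = 0^{p+k} 1^p 0^p 1^p, of length 4p+k. Suppose this equals vv. The string starts with 0 and ends with 1, so v does too; thus the boundary between the two copies of v is a 1→0 transition. There is exactly one such transition, at position 2p+k, so |v| = 2p+k and |vv| = 4p+2k ≠ 4p+k since k ≥ 1. So xy^2z ∉ L.
Contradiction. Therefore L is not regular.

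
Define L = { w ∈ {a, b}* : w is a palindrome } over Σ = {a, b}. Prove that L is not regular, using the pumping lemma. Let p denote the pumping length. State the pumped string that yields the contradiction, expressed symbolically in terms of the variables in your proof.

a^{p+k} b a^p

Assume L is regular. Let p be the pumping length given by the pumping lemma.
Take w = a^p b a^p, a palindrome of length 2p+1 ≥ p.
The pumping lemma gives a decomposition w = xyz where |xy| ≤ p and y is nonempty.
Since the first p symbols of w are all a's and |xy| ≤ p, y lies entirely in the leading a-block: y = a^k for some k with 1 ≤ k ≤ p.
Pump with i = 2: xy^2z = a^{p+k} b a^p. Its reverse is a^p b a^{p+k}, which differs from xy^2z since k ≥ 1. So xy^2z is not a palindrome and xy^2z ∉ L.
This is a contradiction; hence L is not regular.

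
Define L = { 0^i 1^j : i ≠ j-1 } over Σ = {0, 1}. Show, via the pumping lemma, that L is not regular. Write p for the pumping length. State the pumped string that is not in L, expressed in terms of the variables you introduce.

Assume L is regular. Let p be the pumping length given by the pumping lemma.
Choose w = 0^p 1^{p+p!+1}. Since p ≠ (p+p!+1)-1 = p+p!, w ∈ L; and |w| ≥ p.
By the pumping lemma, w = xyz with |xy| ≤ p and y is nonempty.
Since the first p symbols of w are all 0's and |xy| ≤ p, y lies entirely in the leading 0-block: y = 0^k for some k with 1 ≤ k ≤ p.
Since 1 ≤ k ≤ p, k divides p!; set t = 1 + p!/k. Then xy^t z has p + (p!/k)·k = p + p! copies of 0. Now the 0-count is p+p! and (1-count)-1 = (p+p!+1)-1 = p+p!, so i ≠ j-1 fails. So xy^t z = 0^{p+p!} 1^{p+p!+1} ∉ L.
This contradicts the pumping lemma, so L is not regular.

0^{p+p!} 1^{p+p!+1}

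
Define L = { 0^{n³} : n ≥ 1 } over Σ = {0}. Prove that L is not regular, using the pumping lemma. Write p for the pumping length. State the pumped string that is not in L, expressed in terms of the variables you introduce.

0^{p³+k}

Suppose for contradiction that L is regular, and let p be the pumping length.
Take w = 0^{p³} ∈ L with |w| = p³ ≥ p.
Write w = xyz as guaranteed by the lemma, with |xy| ≤ p and |y| ≥ 1.
Then y = 0^k for some k with 1 ≤ k ≤ p.
Pump with i = 2: xy^2z = 0^{p³+k}. Since 1 ≤ k ≤ p, p³ < p³+k ≤ p³+p < p³+3p²+3p+1 = (p+1)³, so p³+k is not a perfect cube. So xy^2z ∉ L.
This is a contradiction; hence L is not regular.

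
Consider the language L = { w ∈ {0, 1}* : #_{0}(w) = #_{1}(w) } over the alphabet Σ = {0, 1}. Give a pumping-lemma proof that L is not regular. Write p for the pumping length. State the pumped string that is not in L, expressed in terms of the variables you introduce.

Toward a contradiction, assume L is regular with pumping length p.
Choose w = 0^p 1^p ∈ L with |w| = 2p ≥ p.
Write w = xyz as guaranteed by the lemma, with |xy| ≤ p and |y| ≥ 1.
Since the first p symbols of w are all 0's and |xy| ≤ p, y lies entirely in the leading 0-block: y = 0^k for some k with 1 ≤ k ≤ p.
Pump with i = 2: xy^2z = 0^{p+k} 1^p has p+k occurrences of 0 but only p of 1. Since k ≥ 1 the counts differ, so xy^2z ∉ L.
Contradiction. Therefore L is not regular.

0^{p+k} 1^p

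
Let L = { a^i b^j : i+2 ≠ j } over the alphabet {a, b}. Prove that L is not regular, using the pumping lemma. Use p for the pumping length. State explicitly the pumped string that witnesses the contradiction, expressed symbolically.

Assume L is regular; let p be its pumping constant.
Choose w = a^p b^{p+p!+2}. Since p ≠ (p+p!+2)-2 = p+p!, w ∈ L; and |w| ≥ p.
Write w = xyz as guaranteed by the lemma, with |xy| ≤ p and y is nonempty.
Because |xy| ≤ p and w begins with p copies of a, we have y = a^k with 1 ≤ k ≤ p.
Since 1 ≤ k ≤ p, k divides p!; set t = 1 + p!/k. Then xy^t z has p + (p!/k)·k = p + p! copies of a. Now the a-count is p+p! and (b-count)-2 = (p+p!+2)-2 = p+p!, so i+2 ≠ j fails. So xy^t z = a^{p+p!} b^{p+p!+2} ∉ L.
Contradiction. Therefore L is not regular.

a^{p+p!} b^{p+p!+2}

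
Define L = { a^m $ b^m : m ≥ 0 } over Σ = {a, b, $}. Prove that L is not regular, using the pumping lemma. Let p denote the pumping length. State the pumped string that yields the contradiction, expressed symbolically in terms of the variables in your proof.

Toward a contradiction, assume L is regular with pumping length p.
Take w = a^p $ b^p ∈ L with |w| = 2p+1 ≥ p.
The pumping lemma gives a decomposition w = xyz where |xy| ≤ p and y is nonempty.
Since the first p symbols of w are all a's and |xy| ≤ p, y lies entirely in the leading a-block: y = a^k for some k with 1 ≤ k ≤ p.
Pump with i = 2: xy^2z = a^{p+k} $ b^p, which would require p+k = p. But k ≥ 1, so xy^2z ∉ L.
Contradiction. Therefore L is not regular.

a^{p+k} $ b^p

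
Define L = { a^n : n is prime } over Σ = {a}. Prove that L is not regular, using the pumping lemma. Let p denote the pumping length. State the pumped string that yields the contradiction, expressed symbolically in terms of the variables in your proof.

Toward a contradiction, assume L is regular with pumping length p.
Let q be a prime with q ≥ p+2 (infinitely many primes exist), and take w = a^q ∈ L with |w| = q ≥ p.
The pumping lemma gives a decomposition w = xyz where |xy| ≤ p and |y| ≥ 1.
Then y = a^k for some k with 1 ≤ k ≤ p.
Since 1 ≤ k ≤ p, |xz| = q-k. Pump with i = q+1: |xy^{q+1}z| = (q-k)+(q+1)k = q+qk = q(1+k), which is composite (both factors ≥ 2). So xy^{q+1}z = a^{q(1+k)} ∉ L.
This is a contradiction; hence L is not regular.

a^{q(1+k)}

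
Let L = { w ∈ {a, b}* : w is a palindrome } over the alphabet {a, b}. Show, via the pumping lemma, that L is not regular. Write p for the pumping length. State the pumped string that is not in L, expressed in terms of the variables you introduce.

Toward a contradiction, assume L is regular with pumping length p.
Take w = a^p b a^p, a palindrome of length 2p+1 ≥ p.
Write w = xyz as guaranteed by the lemma, with |xy| ≤ p and |y| ≥ 1.
The first p characters of w are a's, so xy (and hence y) consists only of a's. Write y = a^k, 1 ≤ k ≤ p.
Pump with i = 2: xy^2z = a^{p+k} b a^p. Its reverse is a^p b a^{p+k}, which differs from xy^2z since k ≥ 1. So xy^2z is not a palindrome and xy^2z ∉ L.
This is a contradiction; hence L is not regular.

a^{p+k} b a^p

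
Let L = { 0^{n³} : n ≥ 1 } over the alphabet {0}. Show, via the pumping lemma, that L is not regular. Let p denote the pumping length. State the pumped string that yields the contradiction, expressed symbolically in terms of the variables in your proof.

0^{p³+k}

Assume L is regular. Let p be the pumping length given by the pumping lemma.
Take w = 0^{p³} ∈ L with |w| = p³ ≥ p.
The pumping lemma gives a decomposition w = xyz where |xy| ≤ p and |y| ≥ 1.
Then y = 0^k for some k with 1 ≤ k ≤ p.
Pump with i = 2: xy^2z = 0^{p³+k}. Since 1 ≤ k ≤ p, p³ < p³+k ≤ p³+p < p³+3p²+3p+1 = (p+1)³, so p³+k is not a perfect cube. So xy^2z ∉ L.
This is a contradiction; hence L is not regular.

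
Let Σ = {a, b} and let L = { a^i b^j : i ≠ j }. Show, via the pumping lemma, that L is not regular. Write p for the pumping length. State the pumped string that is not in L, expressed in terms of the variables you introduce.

Toward a contradiction, assume L is regular with pumping length p.
Choose w = a^p b^{p+p!}. Since p ≠ p+p!, w ∈ L; and |w| ≥ p.
Write w = xyz as guaranteed by the lemma, with |xy| ≤ p and |y| > 0.
The first p characters of w are a's, so xy (and hence y) consists only of a's. Write y = a^k, 1 ≤ k ≤ p.
Since 1 ≤ k ≤ p, k divides p!; set t = 1 + p!/k. Then xy^t z has p + (p!/k)·k = p + p! copies of a. Now the a-count equals the b-count, so i ≠ j fails. So xy^t z = a^{p+p!} b^{p+p!} ∉ L.
This is a contradiction; hence L is not regular.

a^{p+p!} b^{p+p!}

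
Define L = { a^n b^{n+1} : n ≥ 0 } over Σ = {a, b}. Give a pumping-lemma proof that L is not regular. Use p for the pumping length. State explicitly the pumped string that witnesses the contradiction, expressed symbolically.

a^{p+k} b^{p+1}

Assume L is regular; let p be its pumping constant.
Take w = a^p b^{p+1}. Then w ∈ L and |w| = 2p+1 ≥ p.
Write w = xyz as guaranteed by the lemma, with |xy| ≤ p and |y| ≥ 1.
Because |xy| ≤ p and w begins with p copies of a, we have y = a^k with 1 ≤ k ≤ p.
Pump with i = 2: xy^2z = a^{p+k} b^{p+1}. For this to lie in L we would need p+1 = (p+k)+1, which forces k = 0. But k ≥ 1, so xy^2z ∉ L.
This contradicts the pumping lemma, so L is not regular.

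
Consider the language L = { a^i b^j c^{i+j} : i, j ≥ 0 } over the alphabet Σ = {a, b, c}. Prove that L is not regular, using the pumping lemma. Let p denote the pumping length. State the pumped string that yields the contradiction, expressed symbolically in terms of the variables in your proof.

a^{p+k} b^p c^{2p}

Suppose for contradiction that L is regular, and let p be the pumping length.
Take w = a^p b^p c^{2p} ∈ L (with i=j=p, i+j=2p), |w| = 4p ≥ p.
Write w = xyz as guaranteed by the lemma, with |xy| ≤ p and y is nonempty.
Since the first p symbols of w are all a's and |xy| ≤ p, y lies entirely in the leading a-block: y = a^k for some k with 1 ≤ k ≤ p.
Consider xy^2z = a^{p+k} b^p c^{2p}. Now the a- and b-counts sum to 2p+k, but the c-count is 2p ≠ 2p+k. So xy^2z ∉ L.
Contradiction. Therefore L is not regular.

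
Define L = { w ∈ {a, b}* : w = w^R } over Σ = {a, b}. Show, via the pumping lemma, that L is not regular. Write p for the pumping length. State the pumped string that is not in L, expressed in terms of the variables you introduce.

Assume L is regular. Let p be the pumping length given by the pumping lemma.
Take w = a^p b a^p, a palindrome of length 2p+1 ≥ p.
Write w = xyz as guaranteed by the lemma, with |xy| ≤ p and |y| ≥ 1.
Since the first p symbols of w are all a's and |xy| ≤ p, y lies entirely in the leading a-block: y = a^k for some k with 1 ≤ k ≤ p.
Pump with i = 2: xy^2z = a^{p+k} b a^p. Its reverse is a^p b a^{p+k}, which differs from xy^2z since k ≥ 1. So xy^2z is not a palindrome and xy^2z ∉ L.
This is a contradiction; hence L is not regular.

a^{p+k} b a^p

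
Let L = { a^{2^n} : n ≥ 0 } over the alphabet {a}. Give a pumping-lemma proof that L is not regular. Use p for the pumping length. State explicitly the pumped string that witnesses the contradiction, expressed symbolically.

a^{2^p+k}

Assume L is regular; let p be its pumping constant.
Take w = a^{2^p} ∈ L with |w| = 2^p ≥ p.
The pumping lemma gives a decomposition w = xyz where |xy| ≤ p and |y| ≥ 1.
Then y = a^k for some k with 1 ≤ k ≤ p.
Pump with i = 2: xy^2z = a^{2^p+k}. Since 1 ≤ k ≤ p < 2^p, we have 2^p < 2^p+k < 2^{p+1}, so 2^p+k is not a power of 2. So xy^2z ∉ L.
Contradiction. Therefore L is not regular.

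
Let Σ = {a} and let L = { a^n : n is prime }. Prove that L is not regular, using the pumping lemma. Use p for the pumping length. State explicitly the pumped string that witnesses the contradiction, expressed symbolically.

a^{q(1+k)}

Assume L is regular; let p be its pumping constant.
Let q be a prime with q ≥ p+2 (infinitely many primes exist), and take w = a^q ∈ L with |w| = q ≥ p.
The pumping lemma gives a decomposition w = xyz where |xy| ≤ p and |y| > 0.
Then y = a^k for some k with 1 ≤ k ≤ p.
Since 1 ≤ k ≤ p, |xz| = q-k. Pump with i = q+1: |xy^{q+1}z| = (q-k)+(q+1)k = q+qk = q(1+k), which is composite (both factors ≥ 2). So xy^{q+1}z = a^{q(1+k)} ∉ L.
This contradicts the pumping lemma, so L is not regular.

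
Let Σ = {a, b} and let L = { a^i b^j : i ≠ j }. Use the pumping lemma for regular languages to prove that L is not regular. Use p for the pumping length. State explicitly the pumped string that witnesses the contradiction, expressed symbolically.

a^{p+p!} b^{p+p!}

Assume L is regular; let p be its pumping constant.
Choose w = a^p b^{p+p!}. Since p ≠ p+p!, w ∈ L; and |w| ≥ p.
The pumping lemma gives a decomposition w = xyz where |xy| ≤ p and |y| > 0.
The first p characters of w are a's, so xy (and hence y) consists only of a's. Write y = a^k, 1 ≤ k ≤ p.
Since 1 ≤ k ≤ p, k divides p!; set t = 1 + p!/k. Then xy^t z has p + (p!/k)·k = p + p! copies of a. Now the a-count equals the b-count, so i ≠ j fails. So xy^t z = a^{p+p!} b^{p+p!} ∉ L.
This is a contradiction; hence L is not regular.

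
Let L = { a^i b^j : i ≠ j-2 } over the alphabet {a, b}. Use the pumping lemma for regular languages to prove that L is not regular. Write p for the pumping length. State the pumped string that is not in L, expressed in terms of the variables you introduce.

Suppose for contradiction that L is regular, and let p be the pumping length.
Choose w = a^p b^{p+p!+2}. Since p ≠ (p+p!+2)-2 = p+p!, w ∈ L; and |w| ≥ p.
By the pumping lemma, w = xyz with |xy| ≤ p and |y| ≥ 1.
Because |xy| ≤ p and w begins with p copies of a, we have y = a^k with 1 ≤ k ≤ p.
Since 1 ≤ k ≤ p, k divides p!; set t = 1 + p!/k. Then xy^t z has p + (p!/k)·k = p + p! copies of a. Now the a-count is p+p! and (b-count)-2 = (p+p!+2)-2 = p+p!, so i ≠ j-2 fails. So xy^t z = a^{p+p!} b^{p+p!+2} ∉ L.
Contradiction. Therefore L is not regular.

a^{p+p!} b^{p+p!+2}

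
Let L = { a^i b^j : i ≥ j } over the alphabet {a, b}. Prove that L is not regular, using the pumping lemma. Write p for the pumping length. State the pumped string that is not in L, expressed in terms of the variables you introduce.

Assume L is regular; let p be its pumping constant.
Choose w = a^p b^p ∈ L, with |w| = 2p ≥ p.
The pumping lemma gives a decomposition w = xyz where |xy| ≤ p and |y| ≥ 1.
Because |xy| ≤ p and w begins with p copies of a, we have y = a^k with 1 ≤ k ≤ p.
Consider xy^0z = xz = a^{p-k} b^p. Since k ≥ 1, the a-count p-k is less than p, so i ≥ j fails; thus xz ∉ L.
This contradicts the pumping lemma, so L is not regular.

a^{p-k} b^p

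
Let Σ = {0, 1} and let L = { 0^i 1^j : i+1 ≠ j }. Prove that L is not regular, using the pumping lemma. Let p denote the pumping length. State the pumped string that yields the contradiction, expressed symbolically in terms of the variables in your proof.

0^{p+p!} 1^{p+p!+1}

Assume L is regular; let p be its pumping constant.
Choose w = 0^p 1^{p+p!+1}. Since p ≠ (p+p!+1)-1 = p+p!, w ∈ L; and |w| ≥ p.
By the pumping lemma, w = xyz with |xy| ≤ p and y is nonempty.
Since the first p symbols of w are all 0's and |xy| ≤ p, y lies entirely in the leading 0-block: y = 0^k for some k with 1 ≤ k ≤ p.
Since 1 ≤ k ≤ p, k divides p!; set t = 1 + p!/k. Then xy^t z has p + (p!/k)·k = p + p! copies of 0. Now the 0-count is p+p! and (1-count)-1 = (p+p!+1)-1 = p+p!, so i+1 ≠ j fails. So xy^t z = 0^{p+p!} 1^{p+p!+1} ∉ L.
Contradiction. Therefore L is not regular.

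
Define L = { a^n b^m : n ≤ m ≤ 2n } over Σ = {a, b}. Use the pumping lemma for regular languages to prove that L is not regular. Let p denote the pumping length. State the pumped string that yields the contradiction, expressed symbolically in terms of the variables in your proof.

Assume L is regular. Let p be the pumping length given by the pumping lemma.
Take w = a^p b^p ∈ L (since p ≤ p ≤ 2p), with |w| = 2p ≥ p.
Write w = xyz as guaranteed by the lemma, with |xy| ≤ p and |y| ≥ 1.
Since the first p symbols of w are all a's and |xy| ≤ p, y lies entirely in the leading a-block: y = a^k for some k with 1 ≤ k ≤ p.
Pump with i = 2: xy^2z = a^{p+k} b^p. Now n = p+k > p = m, so the condition n ≤ m fails. Thus xy^2z ∉ L.
Contradiction. Therefore L is not regular.

a^{p+k} b^p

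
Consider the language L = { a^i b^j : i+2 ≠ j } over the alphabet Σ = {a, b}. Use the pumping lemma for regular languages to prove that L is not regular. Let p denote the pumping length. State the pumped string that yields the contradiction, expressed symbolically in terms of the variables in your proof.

Assume L is regular; let p be its pumping constant.
Choose w = a^p b^{p+p!+2}. Since p ≠ (p+p!+2)-2 = p+p!, w ∈ L; and |w| ≥ p.
By the pumping lemma, w = xyz with |xy| ≤ p and |y| ≥ 1.
Since the first p symbols of w are all a's and |xy| ≤ p, y lies entirely in the leading a-block: y = a^k for some k with 1 ≤ k ≤ p.
Since 1 ≤ k ≤ p, k divides p!; set t = 1 + p!/k. Then xy^t z has p + (p!/k)·k = p + p! copies of a. Now the a-count is p+p! and (b-count)-2 = (p+p!+2)-2 = p+p!, so i+2 ≠ j fails. So xy^t z = a^{p+p!} b^{p+p!+2} ∉ L.
This is a contradiction; hence L is not regular.

a^{p+p!} b^{p+p!+2}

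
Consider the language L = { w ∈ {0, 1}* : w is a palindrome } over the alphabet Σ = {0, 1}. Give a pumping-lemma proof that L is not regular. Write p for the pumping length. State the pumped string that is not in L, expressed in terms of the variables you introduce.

0^{p+k} 1 0^p

Suppose for contradiction that L is regular, and let p be the pumping length.
Take w = 0^p 1 0^p, a palindrome of length 2p+1 ≥ p.
The pumping lemma gives a decomposition w = xyz where |xy| ≤ p and |y| > 0.
Since the first p symbols of w are all 0's and |xy| ≤ p, y lies entirely in the leading 0-block: y = 0^k for some k with 1 ≤ k ≤ p.
Pump with i = 2: xy^2z = 0^{p+k} 1 0^p. Its reverse is 0^p 1 0^{p+k}, which differs from xy^2z since k ≥ 1. So xy^2z is not a palindrome and xy^2z ∉ L.
Contradiction. Therefore L is not regular.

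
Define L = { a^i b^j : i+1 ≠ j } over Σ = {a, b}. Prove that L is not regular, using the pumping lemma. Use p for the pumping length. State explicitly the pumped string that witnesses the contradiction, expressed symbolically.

Assume L is regular; let p be its pumping constant.
Choose w = a^p b^{p+p!+1}. Since p ≠ (p+p!+1)-1 = p+p!, w ∈ L; and |w| ≥ p.
Write w = xyz as guaranteed by the lemma, with |xy| ≤ p and |y| ≥ 1.
Because |xy| ≤ p and w begins with p copies of a, we have y = a^k with 1 ≤ k ≤ p.
Since 1 ≤ k ≤ p, k divides p!; set t = 1 + p!/k. Then xy^t z has p + (p!/k)·k = p + p! copies of a. Now the a-count is p+p! and (b-count)-1 = (p+p!+1)-1 = p+p!, so i+1 ≠ j fails. So xy^t z = a^{p+p!} b^{p+p!+1} ∉ L.
This contradicts the pumping lemma, so L is not regular.

a^{p+p!} b^{p+p!+1}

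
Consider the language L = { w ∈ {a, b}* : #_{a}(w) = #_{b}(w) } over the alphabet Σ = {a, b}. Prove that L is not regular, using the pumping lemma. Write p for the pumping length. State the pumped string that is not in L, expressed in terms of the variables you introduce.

Assume L is regular; let p be its pumping constant.
Choose w = a^p b^p ∈ L with |w| = 2p ≥ p.
By the pumping lemma, w = xyz with |xy| ≤ p and |y| > 0.
Because |xy| ≤ p and w begins with p copies of a, we have y = a^k with 1 ≤ k ≤ p.
Pump with i = 2: xy^2z = a^{p+k} b^p has p+k occurrences of a but only p of b. Since k ≥ 1 the counts differ, so xy^2z ∉ L.
This contradicts the pumping lemma, so L is not regular.

a^{p+k} b^p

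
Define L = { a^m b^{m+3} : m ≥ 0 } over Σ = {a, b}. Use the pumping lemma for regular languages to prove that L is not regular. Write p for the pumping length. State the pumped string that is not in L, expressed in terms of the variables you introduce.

a^{p+k} b^{p+3}

Assume L is regular. Let p be the pumping length given by the pumping lemma.
Let w = a^p b^{p+3} ∈ L; note |w| = 2p+3 ≥ p.
The pumping lemma gives a decomposition w = xyz where |xy| ≤ p and |y| > 0.
The first p characters of w are a's, so xy (and hence y) consists only of a's. Write y = a^k, 1 ≤ k ≤ p.
Pump with i = 2: xy^2z = a^{p+k} b^{p+3}. For this to lie in L we would need p+3 = (p+k)+3, which forces k = 0. But k ≥ 1, so xy^2z ∉ L.
This contradicts the pumping lemma, so L is not regular.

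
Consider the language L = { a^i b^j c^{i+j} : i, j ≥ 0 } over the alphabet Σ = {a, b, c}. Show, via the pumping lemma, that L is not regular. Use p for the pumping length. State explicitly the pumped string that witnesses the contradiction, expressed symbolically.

Assume L is regular. Let p be the pumping length given by the pumping lemma.
Take w = a^p b^p c^{2p} ∈ L (with i=j=p, i+j=2p), |w| = 4p ≥ p.
The pumping lemma gives a decomposition w = xyz where |xy| ≤ p and y is nonempty.
The first p characters of w are a's, so xy (and hence y) consists only of a's. Write y = a^k, 1 ≤ k ≤ p.
Consider xy^2z = a^{p+k} b^p c^{2p}. Now the a- and b-counts sum to 2p+k, but the c-count is 2p ≠ 2p+k. So xy^2z ∉ L.
This contradicts the pumping lemma, so L is not regular.

a^{p+k} b^p c^{2p}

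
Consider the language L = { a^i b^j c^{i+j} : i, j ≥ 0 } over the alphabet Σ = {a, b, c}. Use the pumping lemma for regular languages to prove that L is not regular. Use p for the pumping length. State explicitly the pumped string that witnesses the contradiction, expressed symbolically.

Assume L is regular; let p be its pumping constant.
Take w = a^p b^p c^{2p} ∈ L (with i=j=p, i+j=2p), |w| = 4p ≥ p.
The pumping lemma gives a decomposition w = xyz where |xy| ≤ p and |y| > 0.
Since the first p symbols of w are all a's and |xy| ≤ p, y lies entirely in the leading a-block: y = a^k for some k with 1 ≤ k ≤ p.
Consider xy^2z = a^{p+k} b^p c^{2p}. Now the a- and b-counts sum to 2p+k, but the c-count is 2p ≠ 2p+k. So xy^2z ∉ L.
This contradicts the pumping lemma, so L is not regular.

a^{p+k} b^p c^{2p}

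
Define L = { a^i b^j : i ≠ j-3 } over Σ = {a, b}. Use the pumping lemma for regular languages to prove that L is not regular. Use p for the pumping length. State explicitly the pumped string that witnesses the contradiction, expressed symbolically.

Toward a contradiction, assume L is regular with pumping length p.
Choose w = a^p b^{p+p!+3}. Since p ≠ (p+p!+3)-3 = p+p!, w ∈ L; and |w| ≥ p.
By the pumping lemma, w = xyz with |xy| ≤ p and y is nonempty.
The first p characters of w are a's, so xy (and hence y) consists only of a's. Write y = a^k, 1 ≤ k ≤ p.
Since 1 ≤ k ≤ p, k divides p!; set t = 1 + p!/k. Then xy^t z has p + (p!/k)·k = p + p! copies of a. Now the a-count is p+p! and (b-count)-3 = (p+p!+3)-3 = p+p!, so i ≠ j-3 fails. So xy^t z = a^{p+p!} b^{p+p!+3} ∉ L.
This contradicts the pumping lemma, so L is not regular.

a^{p+p!} b^{p+p!+3}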